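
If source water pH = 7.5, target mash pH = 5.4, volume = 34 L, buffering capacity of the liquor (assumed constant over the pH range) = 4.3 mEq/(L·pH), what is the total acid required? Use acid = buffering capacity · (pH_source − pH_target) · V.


acid = 4.3 · (7.5 − 5.4) · 34

307.0200 mEq


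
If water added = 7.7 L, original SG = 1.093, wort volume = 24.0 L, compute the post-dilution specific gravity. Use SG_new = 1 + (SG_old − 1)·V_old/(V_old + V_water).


pts = (1.093 − 1)·1000·24.0/(24.0 + 7.7) = 70.4101
SG_new = 1 + 70.4101/1000

1.0704


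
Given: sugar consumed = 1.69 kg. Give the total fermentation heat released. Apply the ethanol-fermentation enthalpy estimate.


Q = m_sugar · 590 kJ/kg
Q = 1.69 · 590

997.1000 kJ


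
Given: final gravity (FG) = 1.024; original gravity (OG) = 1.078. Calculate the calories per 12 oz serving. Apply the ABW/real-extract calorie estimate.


ABW = (OG−FG)·131.25·0.79/FG;  °P = 259 − 259/SG (for OG→OE and FG→AE);  RE = 0.1808·OE + 0.8192·AE;  Cal = (6.9·ABW + 4·(RE−0.1))·FG·3.55
ABW = (1.078 − 1.024)·131.25·0.79/1.024 = 5.4679
OE = 259 − 259/1.078 = 18.7403 °P
AE = 259 − 259/1.024 = 6.0703 °P
RE = 0.1808·18.7403 + 0.8192·6.0703 = 8.3610 °P
Cal = (6.9·5.4679 + 4·(8.3610−0.1))·1.024·3.55

257.2727 kcal


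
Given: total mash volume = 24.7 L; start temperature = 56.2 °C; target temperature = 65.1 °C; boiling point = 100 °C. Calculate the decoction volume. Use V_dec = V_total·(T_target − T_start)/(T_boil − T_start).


V_dec = 24.7·(65.1 − 56.2)/(100 − 56.2)

5.0189 L


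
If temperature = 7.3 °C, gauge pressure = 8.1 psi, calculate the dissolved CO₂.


vols = (P + 14.695)·(0.01821 + 0.09011·e^(−0.04·T))
vols = (8.1 + 14.695)·(0.01821 + 0.09011·e^(−0.04·7.3))

1.9490 volumes


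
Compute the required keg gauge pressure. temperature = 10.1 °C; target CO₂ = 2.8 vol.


psi = vols/(0.01821 + 0.09011·e^(−0.04·T)) − 14.695
psi = 2.8/(0.01821 + 0.09011·e^(−0.04·10.1)) − 14.695

21.0323 psi


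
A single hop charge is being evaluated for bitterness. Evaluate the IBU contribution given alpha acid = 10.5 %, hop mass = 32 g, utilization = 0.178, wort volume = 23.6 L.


IBU = (α/100)·mass·U·1000 / V
IBU = (10.5/100)·32·0.178·1000 / 23.6

25.3424 IBU


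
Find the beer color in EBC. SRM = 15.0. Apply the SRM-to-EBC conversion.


EBC = SRM · 1.97
EBC = 15.0 · 1.97

29.5500 EBC


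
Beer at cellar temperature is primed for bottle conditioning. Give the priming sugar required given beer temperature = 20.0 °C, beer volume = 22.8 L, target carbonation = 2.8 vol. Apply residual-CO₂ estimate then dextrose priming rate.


residual = 14.695·(0.01821 + 0.09011·e^(−0.04·T));  sugar = (target − residual)·4.0·V
residual = 14.695·(0.01821 + 0.09011·e^(−0.04·20.0)) = 0.8626
sugar = (2.8 − 0.8626)·4.0·22.8

176.6925 g


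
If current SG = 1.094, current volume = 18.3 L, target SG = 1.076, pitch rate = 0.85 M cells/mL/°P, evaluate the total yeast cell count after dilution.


V_w = V·((SG_c−1)/(SG_t−1)−1);  °P = 259 − 259/SG_t;  cells = rate·(V+V_w)·°P
V_w = 18.3·((1.094−1)/(1.076−1)−1) = 4.3342
V_final = 18.3 + 4.3342 = 22.6342
°P = 259 − 259/1.076 = 18.2937
cells = 0.85·22.6342·18.2937

351.9536 billion cells


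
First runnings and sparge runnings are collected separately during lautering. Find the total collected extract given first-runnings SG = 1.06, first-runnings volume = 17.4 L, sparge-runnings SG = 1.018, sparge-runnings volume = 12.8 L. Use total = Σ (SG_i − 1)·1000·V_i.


first = (1.06 − 1)·1000·17.4 = 1044.0000
sparge = (1.018 − 1)·1000·12.8 = 230.4000
total = 1044.0000 + 230.4000

1274.4000 gravity·L


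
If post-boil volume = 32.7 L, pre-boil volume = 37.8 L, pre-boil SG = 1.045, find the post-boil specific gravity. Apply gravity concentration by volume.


SG_post = 1 + (SG_pre − 1)·V_pre/V_post
pts_pre = (1.045 − 1)·1000 = 45.0000
pts_post = 45.0000·37.8/32.7 = 52.0183
SG_post = 1 + 52.0183/1000

1.0520


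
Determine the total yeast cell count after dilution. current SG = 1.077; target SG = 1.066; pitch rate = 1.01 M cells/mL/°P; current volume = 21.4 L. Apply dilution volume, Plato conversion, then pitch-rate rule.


V_w = V·((SG_c−1)/(SG_t−1)−1);  °P = 259 − 259/SG_t;  cells = rate·(V+V_w)·°P
V_w = 21.4·((1.077−1)/(1.066−1)−1) = 3.5667
V_final = 21.4 + 3.5667 = 24.9667
°P = 259 − 259/1.066 = 16.0356
cells = 1.01·24.9667·16.0356

404.3602 billion cells


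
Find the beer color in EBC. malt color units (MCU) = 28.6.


SRM = 1.4922·MCU^0.6859;  EBC = SRM·1.97
SRM = 1.4922·28.6^0.6859 = 14.8850
EBC = 14.8850·1.97

29.3234 EBC


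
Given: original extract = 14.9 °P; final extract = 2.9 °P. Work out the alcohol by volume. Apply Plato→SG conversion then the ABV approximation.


SG = 259/(259 − P);  ABV = (OG − FG)·131.25
OG = 259/(259 − 14.9) = 1.0610
FG = 259/(259 − 2.9) = 1.0113
ABV = (1.0610 − 1.0113)·131.25

6.5253 % ABV


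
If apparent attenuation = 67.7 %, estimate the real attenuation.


RA = AA · 0.8192
RA = 67.7 · 0.8192

55.4598 %


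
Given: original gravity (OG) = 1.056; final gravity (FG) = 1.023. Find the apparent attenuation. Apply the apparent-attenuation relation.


AA = (OG − FG)/(OG − 1) · 100
AA = (1.056 − 1.023)/(1.056 − 1) · 100

58.9286 %


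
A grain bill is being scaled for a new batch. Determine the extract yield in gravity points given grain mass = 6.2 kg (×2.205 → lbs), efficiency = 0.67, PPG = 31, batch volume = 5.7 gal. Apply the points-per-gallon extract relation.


points = lbs × PPG × eff / vol
lbs = 6.2 × 2.205 = 13.6710
points = 13.6710 × 31 × 0.67 / 5.7

49.8152 points


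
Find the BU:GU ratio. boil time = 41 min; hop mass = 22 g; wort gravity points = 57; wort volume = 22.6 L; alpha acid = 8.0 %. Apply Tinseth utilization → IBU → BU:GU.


U = 1.65·0.000125^(GP/1000)·(1−e^(−0.04t))/4.15;  IBU = (α/100)·m·U·1000/V;  BU:GU = IBU/GP
U = 1.65·0.000125^(57/1000)·(1−e^(−0.04·41))/4.15 = 0.1920
IBU = (8.0/100)·22·0.1920·1000/22.6 = 14.9524
BU:GU = 14.9524/57

0.2623


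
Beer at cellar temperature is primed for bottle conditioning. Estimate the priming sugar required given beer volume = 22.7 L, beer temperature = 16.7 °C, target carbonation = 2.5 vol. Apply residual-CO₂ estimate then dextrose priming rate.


residual = 14.695·(0.01821 + 0.09011·e^(−0.04·T));  sugar = (target − residual)·4.0·V
residual = 14.695·(0.01821 + 0.09011·e^(−0.04·16.7)) = 0.9465
sugar = (2.5 − 0.9465)·4.0·22.7

141.0542 g


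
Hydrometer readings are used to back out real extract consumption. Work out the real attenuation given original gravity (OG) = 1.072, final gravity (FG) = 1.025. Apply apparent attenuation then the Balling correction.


AA = (OG−FG)/(OG−1)·100;  RA = AA·0.8192
AA = (1.072 − 1.025)/(1.072 − 1)·100 = 65.2778
RA = 65.2778·0.8192

53.4756 %


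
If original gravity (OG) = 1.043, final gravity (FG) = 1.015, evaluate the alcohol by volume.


ABV = (OG − FG) · 131.25
ABV = (1.043 − 1.015) · 131.25

3.6750 % ABV


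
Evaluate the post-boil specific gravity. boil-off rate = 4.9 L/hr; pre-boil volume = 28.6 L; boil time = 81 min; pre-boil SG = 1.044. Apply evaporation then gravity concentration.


V_post = V_pre − rate·(t/60);  SG_post = 1 + (SG_pre−1)·V_pre/V_post
V_post = 28.6 − 4.9·(81/60) = 21.9850
SG_post = 1 + (1.044 − 1)·28.6/21.9850

1.0572


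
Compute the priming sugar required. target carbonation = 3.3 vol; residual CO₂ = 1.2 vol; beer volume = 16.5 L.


sugar = (target − residual)·4.0·V
sugar = (3.3 − 1.2)·4.0·16.5

138.6000 g


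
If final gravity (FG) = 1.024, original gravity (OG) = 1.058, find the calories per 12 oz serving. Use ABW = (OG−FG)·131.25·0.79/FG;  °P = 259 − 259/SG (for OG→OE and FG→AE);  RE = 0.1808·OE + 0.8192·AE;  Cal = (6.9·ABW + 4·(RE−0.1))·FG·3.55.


ABW = (1.058 − 1.024)·131.25·0.79/1.024 = 3.4427
OE = 259 − 259/1.058 = 14.1985 °P
AE = 259 − 259/1.024 = 6.0703 °P
RE = 0.1808·14.1985 + 0.8192·6.0703 = 7.5399 °P
Cal = (6.9·3.4427 + 4·(7.5399−0.1))·1.024·3.55

194.5360 kcal


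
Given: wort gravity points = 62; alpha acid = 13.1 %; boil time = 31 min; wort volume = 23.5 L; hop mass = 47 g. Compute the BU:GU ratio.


U = 1.65·0.000125^(GP/1000)·(1−e^(−0.04t))/4.15;  IBU = (α/100)·m·U·1000/V;  BU:GU = IBU/GP
U = 1.65·0.000125^(62/1000)·(1−e^(−0.04·31))/4.15 = 0.1618
IBU = (13.1/100)·47·0.1618·1000/23.5 = 42.4014
BU:GU = 42.4014/62

0.6839


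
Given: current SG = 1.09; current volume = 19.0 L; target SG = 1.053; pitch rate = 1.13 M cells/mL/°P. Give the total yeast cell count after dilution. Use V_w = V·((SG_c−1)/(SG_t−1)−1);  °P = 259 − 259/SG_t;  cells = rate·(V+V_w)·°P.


V_w = 19.0·((1.09−1)/(1.053−1)−1) = 13.2642
V_final = 19.0 + 13.2642 = 32.2642
°P = 259 − 259/1.053 = 13.0361
cells = 1.13·32.2642·13.0361

475.2761 billion cells


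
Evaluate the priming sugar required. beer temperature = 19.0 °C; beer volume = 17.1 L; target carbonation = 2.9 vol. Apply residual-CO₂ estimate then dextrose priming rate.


residual = 14.695·(0.01821 + 0.09011·e^(−0.04·T));  sugar = (target − residual)·4.0·V
residual = 14.695·(0.01821 + 0.09011·e^(−0.04·19.0)) = 0.8869
sugar = (2.9 − 0.8869)·4.0·17.1

137.6985 g


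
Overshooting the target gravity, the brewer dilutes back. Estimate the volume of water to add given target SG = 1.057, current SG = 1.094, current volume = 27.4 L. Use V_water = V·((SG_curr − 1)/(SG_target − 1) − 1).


V_water = 27.4·((1.094 − 1)/(1.057 − 1) − 1)

17.7860 L


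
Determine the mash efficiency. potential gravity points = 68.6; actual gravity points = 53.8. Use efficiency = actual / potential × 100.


efficiency = 53.8 / 68.6 × 100

78.4257 %


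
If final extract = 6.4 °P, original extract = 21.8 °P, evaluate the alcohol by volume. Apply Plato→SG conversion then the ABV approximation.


SG = 259/(259 − P);  ABV = (OG − FG)·131.25
OG = 259/(259 − 21.8) = 1.0919
FG = 259/(259 − 6.4) = 1.0253
ABV = (1.0919 − 1.0253)·131.25

8.7372 % ABV


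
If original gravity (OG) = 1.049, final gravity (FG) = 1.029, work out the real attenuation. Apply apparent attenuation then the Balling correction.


AA = (OG−FG)/(OG−1)·100;  RA = AA·0.8192
AA = (1.049 − 1.029)/(1.049 − 1)·100 = 40.8163
RA = 40.8163·0.8192

33.4367 %


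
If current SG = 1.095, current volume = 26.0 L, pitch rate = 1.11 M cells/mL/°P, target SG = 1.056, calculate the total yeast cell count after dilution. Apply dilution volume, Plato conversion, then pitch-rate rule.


V_w = V·((SG_c−1)/(SG_t−1)−1);  °P = 259 − 259/SG_t;  cells = rate·(V+V_w)·°P
V_w = 26.0·((1.095−1)/(1.056−1)−1) = 18.1071
V_final = 26.0 + 18.1071 = 44.1071
°P = 259 − 259/1.056 = 13.7348
cells = 1.11·44.1071·13.7348

672.4435 billion cells


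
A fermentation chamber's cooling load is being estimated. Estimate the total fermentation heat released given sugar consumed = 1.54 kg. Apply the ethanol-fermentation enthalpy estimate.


Q = m_sugar · 590 kJ/kg
Q = 1.54 · 590

908.6000 kJ


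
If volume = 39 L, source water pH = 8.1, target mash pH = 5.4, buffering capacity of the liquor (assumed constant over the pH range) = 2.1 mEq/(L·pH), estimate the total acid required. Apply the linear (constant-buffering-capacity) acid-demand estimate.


acid = buffering capacity · (pH_source − pH_target) · V
acid = 2.1 · (8.1 − 5.4) · 39

221.1300 mEq


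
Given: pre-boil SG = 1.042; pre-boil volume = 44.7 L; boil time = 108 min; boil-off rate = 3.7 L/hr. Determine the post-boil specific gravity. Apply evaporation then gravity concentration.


V_post = V_pre − rate·(t/60);  SG_post = 1 + (SG_pre−1)·V_pre/V_post
V_post = 44.7 − 3.7·(108/60) = 38.0400
SG_post = 1 + (1.042 − 1)·44.7/38.0400

1.0494


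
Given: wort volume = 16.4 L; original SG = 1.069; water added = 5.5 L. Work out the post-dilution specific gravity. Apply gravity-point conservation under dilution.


SG_new = 1 + (SG_old − 1)·V_old/(V_old + V_water)
pts = (1.069 − 1)·1000·16.4/(16.4 + 5.5) = 51.6712
SG_new = 1 + 51.6712/1000

1.0517


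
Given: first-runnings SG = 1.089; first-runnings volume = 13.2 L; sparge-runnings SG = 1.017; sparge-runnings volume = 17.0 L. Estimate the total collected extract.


total = Σ (SG_i − 1)·1000·V_i
first = (1.089 − 1)·1000·13.2 = 1174.8000
sparge = (1.017 − 1)·1000·17.0 = 289.0000
total = 1174.8000 + 289.0000

1463.8000 gravity·L


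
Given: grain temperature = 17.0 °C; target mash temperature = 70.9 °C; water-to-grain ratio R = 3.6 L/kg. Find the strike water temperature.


T_strike = (0.41/R)·(T_mash − T_grain) + T_mash
T_strike = (0.41/3.6)·(70.9 − 17.0) + 70.9

77.0386 °C


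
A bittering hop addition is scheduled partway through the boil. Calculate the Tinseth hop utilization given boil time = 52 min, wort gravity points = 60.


U = 1.65·0.000125^(GP/1000) · (1 − e^(−0.04·t))/4.15
bigness = 1.65·0.000125^(60/1000) = 0.9623
boil_factor = (1 − e^(−0.04·52))/4.15 = 0.2109
U = 0.9623 · 0.2109

0.2029


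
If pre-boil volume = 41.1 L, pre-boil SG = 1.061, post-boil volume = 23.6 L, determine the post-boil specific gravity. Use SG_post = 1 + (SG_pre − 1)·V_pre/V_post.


pts_pre = (1.061 − 1)·1000 = 61.0000
pts_post = 61.0000·41.1/23.6 = 106.2331
SG_post = 1 + 106.2331/1000

1.1062


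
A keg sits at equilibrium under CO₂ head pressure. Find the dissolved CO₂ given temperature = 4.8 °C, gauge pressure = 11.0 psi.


vols = (P + 14.695)·(0.01821 + 0.09011·e^(−0.04·T))
vols = (11.0 + 14.695)·(0.01821 + 0.09011·e^(−0.04·4.8))

2.3788 volumes


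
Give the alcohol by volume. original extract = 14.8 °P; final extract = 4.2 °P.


SG = 259/(259 − P);  ABV = (OG − FG)·131.25
OG = 259/(259 − 14.8) = 1.0606
FG = 259/(259 − 4.2) = 1.0165
ABV = (1.0606 − 1.0165)·131.25

5.7911 % ABV


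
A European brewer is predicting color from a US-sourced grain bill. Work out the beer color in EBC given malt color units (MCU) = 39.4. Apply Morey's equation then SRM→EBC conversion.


SRM = 1.4922·MCU^0.6859;  EBC = SRM·1.97
SRM = 1.4922·39.4^0.6859 = 18.5429
EBC = 18.5429·1.97

36.5295 EBC


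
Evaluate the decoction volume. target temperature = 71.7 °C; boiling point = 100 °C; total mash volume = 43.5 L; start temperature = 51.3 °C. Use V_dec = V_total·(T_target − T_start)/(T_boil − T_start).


V_dec = 43.5·(71.7 − 51.3)/(100 − 51.3)

18.2218 L


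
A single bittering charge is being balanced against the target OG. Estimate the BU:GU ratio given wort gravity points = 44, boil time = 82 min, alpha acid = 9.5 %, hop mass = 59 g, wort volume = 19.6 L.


U = 1.65·0.000125^(GP/1000)·(1−e^(−0.04t))/4.15;  IBU = (α/100)·m·U·1000/V;  BU:GU = IBU/GP
U = 1.65·0.000125^(44/1000)·(1−e^(−0.04·82))/4.15 = 0.2577
IBU = (9.5/100)·59·0.2577·1000/19.6 = 73.6822
BU:GU = 73.6822/44

1.6746


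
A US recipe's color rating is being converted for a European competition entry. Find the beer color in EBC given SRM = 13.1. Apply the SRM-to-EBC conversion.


EBC = SRM · 1.97
EBC = 13.1 · 1.97

25.8070 EBC


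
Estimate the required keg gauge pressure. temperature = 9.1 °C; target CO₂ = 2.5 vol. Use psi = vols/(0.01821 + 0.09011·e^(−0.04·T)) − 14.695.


psi = 2.5/(0.01821 + 0.09011·e^(−0.04·9.1)) − 14.695

16.2354 psi


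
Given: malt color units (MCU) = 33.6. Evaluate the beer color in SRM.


SRM = 1.4922 · MCU^0.6859
SRM = 1.4922 · 33.6^0.6859

16.6243 SRM


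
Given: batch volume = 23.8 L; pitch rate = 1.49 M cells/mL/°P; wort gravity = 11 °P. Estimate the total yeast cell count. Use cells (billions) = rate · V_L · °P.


cells = 1.49 · 23.8 · 11

390.0820 billion cells


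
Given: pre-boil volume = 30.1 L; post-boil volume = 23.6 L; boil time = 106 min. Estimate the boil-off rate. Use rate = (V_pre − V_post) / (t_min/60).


rate = (30.1 − 23.6) / (106/60)

3.6792 L/hr


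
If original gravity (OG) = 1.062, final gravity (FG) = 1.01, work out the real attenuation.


AA = (OG−FG)/(OG−1)·100;  RA = AA·0.8192
AA = (1.062 − 1.01)/(1.062 − 1)·100 = 83.8710
RA = 83.8710·0.8192

68.7071 %


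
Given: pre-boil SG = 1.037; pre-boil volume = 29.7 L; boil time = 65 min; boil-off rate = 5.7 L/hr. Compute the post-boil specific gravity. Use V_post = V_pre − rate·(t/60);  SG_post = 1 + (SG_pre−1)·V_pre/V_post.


V_post = 29.7 − 5.7·(65/60) = 23.5250
SG_post = 1 + (1.037 − 1)·29.7/23.5250

1.0467


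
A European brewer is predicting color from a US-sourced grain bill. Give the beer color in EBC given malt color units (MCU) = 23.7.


SRM = 1.4922·MCU^0.6859;  EBC = SRM·1.97
SRM = 1.4922·23.7^0.6859 = 13.0848
EBC = 13.0848·1.97

25.7770 EBC


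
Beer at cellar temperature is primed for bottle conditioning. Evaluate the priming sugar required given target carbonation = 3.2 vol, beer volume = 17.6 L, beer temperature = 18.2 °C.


residual = 14.695·(0.01821 + 0.09011·e^(−0.04·T));  sugar = (target − residual)·4.0·V
residual = 14.695·(0.01821 + 0.09011·e^(−0.04·18.2)) = 0.9070
sugar = (3.2 − 0.9070)·4.0·17.6

161.4271 g


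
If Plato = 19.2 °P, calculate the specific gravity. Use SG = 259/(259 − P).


SG = 259/(259 − 19.2)

1.0801


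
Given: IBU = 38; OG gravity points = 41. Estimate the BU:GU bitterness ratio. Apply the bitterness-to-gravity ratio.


BU:GU = IBU / OG_points
BU:GU = 38 / 41

0.9268


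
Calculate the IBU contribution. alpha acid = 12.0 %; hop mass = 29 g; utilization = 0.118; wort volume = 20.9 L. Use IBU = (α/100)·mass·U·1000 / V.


IBU = (12.0/100)·29·0.118·1000 / 20.9

19.6478 IBU


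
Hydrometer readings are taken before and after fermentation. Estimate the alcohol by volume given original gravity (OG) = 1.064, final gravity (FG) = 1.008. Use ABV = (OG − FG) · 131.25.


ABV = (1.064 − 1.008) · 131.25

7.3500 % ABV


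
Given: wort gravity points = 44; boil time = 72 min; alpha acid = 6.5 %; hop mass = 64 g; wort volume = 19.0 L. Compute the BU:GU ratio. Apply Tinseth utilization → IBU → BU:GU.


U = 1.65·0.000125^(GP/1000)·(1−e^(−0.04t))/4.15;  IBU = (α/100)·m·U·1000/V;  BU:GU = IBU/GP
U = 1.65·0.000125^(44/1000)·(1−e^(−0.04·72))/4.15 = 0.2527
IBU = (6.5/100)·64·0.2527·1000/19.0 = 55.3286
BU:GU = 55.3286/44

1.2575


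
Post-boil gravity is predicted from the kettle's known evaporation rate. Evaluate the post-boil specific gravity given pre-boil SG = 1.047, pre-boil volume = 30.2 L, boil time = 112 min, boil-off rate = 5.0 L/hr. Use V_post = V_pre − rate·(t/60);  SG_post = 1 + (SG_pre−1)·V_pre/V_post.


V_post = 30.2 − 5.0·(112/60) = 20.8667
SG_post = 1 + (1.047 − 1)·30.2/20.8667

1.0680


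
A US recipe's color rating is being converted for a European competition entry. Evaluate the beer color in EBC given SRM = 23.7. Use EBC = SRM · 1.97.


EBC = 23.7 · 1.97

46.6890 EBC


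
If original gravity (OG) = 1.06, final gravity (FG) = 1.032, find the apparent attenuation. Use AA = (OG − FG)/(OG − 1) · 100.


AA = (1.06 − 1.032)/(1.06 − 1) · 100

46.6667 %


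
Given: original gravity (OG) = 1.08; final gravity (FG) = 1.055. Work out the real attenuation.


AA = (OG−FG)/(OG−1)·100;  RA = AA·0.8192
AA = (1.08 − 1.055)/(1.08 − 1)·100 = 31.2500
RA = 31.2500·0.8192

25.6000 %


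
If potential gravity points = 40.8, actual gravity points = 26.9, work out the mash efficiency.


efficiency = actual / potential × 100
efficiency = 26.9 / 40.8 × 100

65.9314 %


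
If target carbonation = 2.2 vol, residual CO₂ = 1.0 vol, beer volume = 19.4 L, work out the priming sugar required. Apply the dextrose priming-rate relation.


sugar = (target − residual)·4.0·V
sugar = (2.2 − 1.0)·4.0·19.4

93.1200 g


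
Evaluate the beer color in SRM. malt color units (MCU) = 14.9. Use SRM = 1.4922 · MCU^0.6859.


SRM = 1.4922 · 14.9^0.6859

9.5173 SRM


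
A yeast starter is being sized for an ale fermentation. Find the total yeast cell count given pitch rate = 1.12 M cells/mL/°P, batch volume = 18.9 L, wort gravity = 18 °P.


cells (billions) = rate · V_L · °P
cells = 1.12 · 18.9 · 18

381.0240 billion cells


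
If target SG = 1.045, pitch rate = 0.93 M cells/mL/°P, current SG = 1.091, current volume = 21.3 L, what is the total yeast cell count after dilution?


V_w = V·((SG_c−1)/(SG_t−1)−1);  °P = 259 − 259/SG_t;  cells = rate·(V+V_w)·°P
V_w = 21.3·((1.091−1)/(1.045−1)−1) = 21.7733
V_final = 21.3 + 21.7733 = 43.0733
°P = 259 − 259/1.045 = 11.1531
cells = 0.93·43.0733·11.1531

446.7735 billion cells


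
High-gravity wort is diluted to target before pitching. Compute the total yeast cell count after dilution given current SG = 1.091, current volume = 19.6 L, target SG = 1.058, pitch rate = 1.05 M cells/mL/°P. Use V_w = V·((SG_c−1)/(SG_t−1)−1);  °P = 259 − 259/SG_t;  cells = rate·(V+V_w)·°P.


V_w = 19.6·((1.091−1)/(1.058−1)−1) = 11.1517
V_final = 19.6 + 11.1517 = 30.7517
°P = 259 − 259/1.058 = 14.1985
cells = 1.05·30.7517·14.1985

458.4594 billion cells


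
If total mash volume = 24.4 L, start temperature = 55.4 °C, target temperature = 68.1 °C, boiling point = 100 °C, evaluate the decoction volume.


V_dec = V_total·(T_target − T_start)/(T_boil − T_start)
V_dec = 24.4·(68.1 − 55.4)/(100 − 55.4)

6.9480 L


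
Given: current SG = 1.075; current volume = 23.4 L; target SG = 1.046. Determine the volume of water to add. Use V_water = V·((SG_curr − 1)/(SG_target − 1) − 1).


V_water = 23.4·((1.075 − 1)/(1.046 − 1) − 1)

14.7522 L


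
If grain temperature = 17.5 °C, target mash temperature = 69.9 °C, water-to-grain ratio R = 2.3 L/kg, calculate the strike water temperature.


T_strike = (0.41/R)·(T_mash − T_grain) + T_mash
T_strike = (0.41/2.3)·(69.9 − 17.5) + 69.9

79.2409 °C


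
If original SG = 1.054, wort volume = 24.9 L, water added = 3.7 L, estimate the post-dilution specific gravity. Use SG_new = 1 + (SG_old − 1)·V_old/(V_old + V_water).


pts = (1.054 − 1)·1000·24.9/(24.9 + 3.7) = 47.0140
SG_new = 1 + 47.0140/1000

1.0470


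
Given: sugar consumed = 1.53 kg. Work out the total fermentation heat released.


Q = m_sugar · 590 kJ/kg
Q = 1.53 · 590

902.7000 kJ


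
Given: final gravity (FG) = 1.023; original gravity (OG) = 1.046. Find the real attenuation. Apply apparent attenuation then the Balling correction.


AA = (OG−FG)/(OG−1)·100;  RA = AA·0.8192
AA = (1.046 − 1.023)/(1.046 − 1)·100 = 50.0000
RA = 50.0000·0.8192

40.9600 %


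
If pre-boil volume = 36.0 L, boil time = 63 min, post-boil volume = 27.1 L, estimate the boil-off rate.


rate = (V_pre − V_post) / (t_min/60)
rate = (36.0 − 27.1) / (63/60)

8.4762 L/hr


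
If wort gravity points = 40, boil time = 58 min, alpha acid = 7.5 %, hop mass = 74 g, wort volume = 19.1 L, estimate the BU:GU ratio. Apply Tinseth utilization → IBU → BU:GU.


U = 1.65·0.000125^(GP/1000)·(1−e^(−0.04t))/4.15;  IBU = (α/100)·m·U·1000/V;  BU:GU = IBU/GP
U = 1.65·0.000125^(40/1000)·(1−e^(−0.04·58))/4.15 = 0.2503
IBU = (7.5/100)·74·0.2503·1000/19.1 = 72.7188
BU:GU = 72.7188/40

1.8180


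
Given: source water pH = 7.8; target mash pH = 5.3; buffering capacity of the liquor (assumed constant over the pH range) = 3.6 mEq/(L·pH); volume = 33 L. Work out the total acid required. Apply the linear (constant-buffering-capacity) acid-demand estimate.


acid = buffering capacity · (pH_source − pH_target) · V
acid = 3.6 · (7.8 − 5.3) · 33

297.0000 mEq


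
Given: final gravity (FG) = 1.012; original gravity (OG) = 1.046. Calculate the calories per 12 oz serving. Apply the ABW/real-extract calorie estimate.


ABW = (OG−FG)·131.25·0.79/FG;  °P = 259 − 259/SG (for OG→OE and FG→AE);  RE = 0.1808·OE + 0.8192·AE;  Cal = (6.9·ABW + 4·(RE−0.1))·FG·3.55
ABW = (1.046 − 1.012)·131.25·0.79/1.012 = 3.4836
OE = 259 − 259/1.046 = 11.3901 °P
AE = 259 − 259/1.012 = 3.0711 °P
RE = 0.1808·11.3901 + 0.8192·3.0711 = 4.5752 °P
Cal = (6.9·3.4836 + 4·(4.5752−0.1))·1.012·3.55

150.6646 kcal


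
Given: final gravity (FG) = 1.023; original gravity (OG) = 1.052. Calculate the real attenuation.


AA = (OG−FG)/(OG−1)·100;  RA = AA·0.8192
AA = (1.052 − 1.023)/(1.052 − 1)·100 = 55.7692
RA = 55.7692·0.8192

45.6862 %


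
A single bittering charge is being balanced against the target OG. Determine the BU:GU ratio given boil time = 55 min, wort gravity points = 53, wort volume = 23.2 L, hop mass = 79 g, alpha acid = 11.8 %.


U = 1.65·0.000125^(GP/1000)·(1−e^(−0.04t))/4.15;  IBU = (α/100)·m·U·1000/V;  BU:GU = IBU/GP
U = 1.65·0.000125^(53/1000)·(1−e^(−0.04·55))/4.15 = 0.2196
IBU = (11.8/100)·79·0.2196·1000/23.2 = 88.2249
BU:GU = 88.2249/53

1.6646


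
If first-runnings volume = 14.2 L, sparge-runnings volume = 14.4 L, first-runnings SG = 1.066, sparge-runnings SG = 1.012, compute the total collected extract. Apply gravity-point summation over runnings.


total = Σ (SG_i − 1)·1000·V_i
first = (1.066 − 1)·1000·14.2 = 937.2000
sparge = (1.012 − 1)·1000·14.4 = 172.8000
total = 937.2000 + 172.8000

1110.0000 gravity·L


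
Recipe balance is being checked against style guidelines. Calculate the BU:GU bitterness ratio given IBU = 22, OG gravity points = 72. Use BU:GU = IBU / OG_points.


BU:GU = 22 / 72

0.3056


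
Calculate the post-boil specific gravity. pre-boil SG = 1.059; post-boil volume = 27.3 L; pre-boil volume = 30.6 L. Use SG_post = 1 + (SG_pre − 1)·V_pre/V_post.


pts_pre = (1.059 − 1)·1000 = 59.0000
pts_post = 59.0000·30.6/27.3 = 66.1319
SG_post = 1 + 66.1319/1000

1.0661


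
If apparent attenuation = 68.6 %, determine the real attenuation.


RA = AA · 0.8192
RA = 68.6 · 0.8192

56.1971 %


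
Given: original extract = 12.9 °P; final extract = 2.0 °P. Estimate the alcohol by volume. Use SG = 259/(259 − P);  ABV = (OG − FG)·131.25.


OG = 259/(259 − 12.9) = 1.0524
FG = 259/(259 − 2.0) = 1.0078
ABV = (1.0524 − 1.0078)·131.25

5.8584 % ABV


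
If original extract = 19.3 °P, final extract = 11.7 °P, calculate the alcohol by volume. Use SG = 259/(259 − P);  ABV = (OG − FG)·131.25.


OG = 259/(259 − 19.3) = 1.0805
FG = 259/(259 − 11.7) = 1.0473
ABV = (1.0805 − 1.0473)·131.25

4.3583 % ABV


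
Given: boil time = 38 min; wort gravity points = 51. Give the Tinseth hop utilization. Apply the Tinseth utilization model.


U = 1.65·0.000125^(GP/1000) · (1 − e^(−0.04·t))/4.15
bigness = 1.65·0.000125^(51/1000) = 1.0433
boil_factor = (1 − e^(−0.04·38))/4.15 = 0.1883
U = 1.0433 · 0.1883

0.1964


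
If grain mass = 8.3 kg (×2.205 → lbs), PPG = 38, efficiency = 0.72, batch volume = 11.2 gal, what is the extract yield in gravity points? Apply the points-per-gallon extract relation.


points = lbs × PPG × eff / vol
lbs = 8.3 × 2.205 = 18.3015
points = 18.3015 × 38 × 0.72 / 11.2

44.7080 points


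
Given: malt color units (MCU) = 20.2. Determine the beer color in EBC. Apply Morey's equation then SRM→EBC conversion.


SRM = 1.4922·MCU^0.6859;  EBC = SRM·1.97
SRM = 1.4922·20.2^0.6859 = 11.7265
EBC = 11.7265·1.97

23.1012 EBC


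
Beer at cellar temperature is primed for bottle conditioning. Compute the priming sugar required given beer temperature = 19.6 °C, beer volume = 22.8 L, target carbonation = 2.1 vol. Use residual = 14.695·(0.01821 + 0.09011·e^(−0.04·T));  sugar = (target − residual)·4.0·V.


residual = 14.695·(0.01821 + 0.09011·e^(−0.04·19.6)) = 0.8722
sugar = (2.1 − 0.8722)·4.0·22.8

111.9773 g


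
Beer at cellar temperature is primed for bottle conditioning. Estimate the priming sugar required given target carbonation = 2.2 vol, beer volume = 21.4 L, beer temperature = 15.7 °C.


residual = 14.695·(0.01821 + 0.09011·e^(−0.04·T));  sugar = (target − residual)·4.0·V
residual = 14.695·(0.01821 + 0.09011·e^(−0.04·15.7)) = 0.9742
sugar = (2.2 − 0.9742)·4.0·21.4

104.9244 g


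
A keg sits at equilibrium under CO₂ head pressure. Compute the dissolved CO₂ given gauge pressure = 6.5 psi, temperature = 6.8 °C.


vols = (P + 14.695)·(0.01821 + 0.09011·e^(−0.04·T))
vols = (6.5 + 14.695)·(0.01821 + 0.09011·e^(−0.04·6.8))

1.8410 volumes


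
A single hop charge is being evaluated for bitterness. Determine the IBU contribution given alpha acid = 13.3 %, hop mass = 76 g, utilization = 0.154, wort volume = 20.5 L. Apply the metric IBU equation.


IBU = (α/100)·mass·U·1000 / V
IBU = (13.3/100)·76·0.154·1000 / 20.5

75.9333 IBU


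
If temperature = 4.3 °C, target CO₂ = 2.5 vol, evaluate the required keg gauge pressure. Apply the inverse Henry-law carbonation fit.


psi = vols/(0.01821 + 0.09011·e^(−0.04·T)) − 14.695
psi = 2.5/(0.01821 + 0.09011·e^(−0.04·4.3)) − 14.695

11.8779 psi


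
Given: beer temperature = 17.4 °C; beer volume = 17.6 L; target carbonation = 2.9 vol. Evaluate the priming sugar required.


residual = 14.695·(0.01821 + 0.09011·e^(−0.04·T));  sugar = (target − residual)·4.0·V
residual = 14.695·(0.01821 + 0.09011·e^(−0.04·17.4)) = 0.9278
sugar = (2.9 − 0.9278)·4.0·17.6

138.8434 g


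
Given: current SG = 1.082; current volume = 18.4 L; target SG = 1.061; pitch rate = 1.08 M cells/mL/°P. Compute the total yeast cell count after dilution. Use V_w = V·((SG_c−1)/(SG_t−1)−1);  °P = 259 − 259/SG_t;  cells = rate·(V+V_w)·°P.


V_w = 18.4·((1.082−1)/(1.061−1)−1) = 6.3344
V_final = 18.4 + 6.3344 = 24.7344
°P = 259 − 259/1.061 = 14.8907
cells = 1.08·24.7344·14.8907

397.7771 billion cells


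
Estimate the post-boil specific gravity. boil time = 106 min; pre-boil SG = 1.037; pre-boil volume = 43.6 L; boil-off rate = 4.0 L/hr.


V_post = V_pre − rate·(t/60);  SG_post = 1 + (SG_pre−1)·V_pre/V_post
V_post = 43.6 − 4.0·(106/60) = 36.5333
SG_post = 1 + (1.037 − 1)·43.6/36.5333

1.0442


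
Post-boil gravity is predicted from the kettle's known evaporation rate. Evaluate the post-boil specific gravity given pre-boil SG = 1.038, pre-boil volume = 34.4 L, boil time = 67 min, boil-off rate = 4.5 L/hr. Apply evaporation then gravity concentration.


V_post = V_pre − rate·(t/60);  SG_post = 1 + (SG_pre−1)·V_pre/V_post
V_post = 34.4 − 4.5·(67/60) = 29.3750
SG_post = 1 + (1.038 − 1)·34.4/29.3750

1.0445


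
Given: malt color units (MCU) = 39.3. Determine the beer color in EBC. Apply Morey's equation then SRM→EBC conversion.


SRM = 1.4922·MCU^0.6859;  EBC = SRM·1.97
SRM = 1.4922·39.3^0.6859 = 18.5106
EBC = 18.5106·1.97

36.4659 EBC


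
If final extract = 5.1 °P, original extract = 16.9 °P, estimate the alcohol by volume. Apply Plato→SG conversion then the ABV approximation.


SG = 259/(259 − P);  ABV = (OG − FG)·131.25
OG = 259/(259 − 16.9) = 1.0698
FG = 259/(259 − 5.1) = 1.0201
ABV = (1.0698 − 1.0201)·131.25

6.5256 % ABV


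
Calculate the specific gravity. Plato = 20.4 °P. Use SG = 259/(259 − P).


SG = 259/(259 − 20.4)

1.0855


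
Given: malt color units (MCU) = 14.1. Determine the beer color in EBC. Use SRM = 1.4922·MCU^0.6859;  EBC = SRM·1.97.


SRM = 1.4922·14.1^0.6859 = 9.1638
EBC = 9.1638·1.97

18.0527 EBC


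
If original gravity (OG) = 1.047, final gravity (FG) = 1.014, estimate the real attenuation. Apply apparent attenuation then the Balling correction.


AA = (OG−FG)/(OG−1)·100;  RA = AA·0.8192
AA = (1.047 − 1.014)/(1.047 − 1)·100 = 70.2128
RA = 70.2128·0.8192

57.5183 %


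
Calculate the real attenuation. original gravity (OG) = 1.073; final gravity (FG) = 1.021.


AA = (OG−FG)/(OG−1)·100;  RA = AA·0.8192
AA = (1.073 − 1.021)/(1.073 − 1)·100 = 71.2329
RA = 71.2329·0.8192

58.3540 %


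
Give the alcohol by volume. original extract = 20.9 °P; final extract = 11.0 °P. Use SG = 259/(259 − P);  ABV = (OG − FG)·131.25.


OG = 259/(259 − 20.9) = 1.0878
FG = 259/(259 − 11.0) = 1.0444
ABV = (1.0878 − 1.0444)·131.25

5.6993 % ABV


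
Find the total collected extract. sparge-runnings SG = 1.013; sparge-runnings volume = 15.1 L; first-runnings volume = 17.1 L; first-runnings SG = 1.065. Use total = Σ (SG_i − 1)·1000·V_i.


first = (1.065 − 1)·1000·17.1 = 1111.5000
sparge = (1.013 − 1)·1000·15.1 = 196.3000
total = 1111.5000 + 196.3000

1307.8000 gravity·L


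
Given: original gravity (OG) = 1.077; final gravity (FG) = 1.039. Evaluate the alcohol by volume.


ABV = (OG − FG) · 131.25
ABV = (1.077 − 1.039) · 131.25

4.9875 % ABV


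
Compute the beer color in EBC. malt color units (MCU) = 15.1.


SRM = 1.4922·MCU^0.6859;  EBC = SRM·1.97
SRM = 1.4922·15.1^0.6859 = 9.6048
EBC = 9.6048·1.97

18.9214 EBC


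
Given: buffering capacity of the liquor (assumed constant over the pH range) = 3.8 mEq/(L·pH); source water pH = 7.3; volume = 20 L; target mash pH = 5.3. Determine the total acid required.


acid = buffering capacity · (pH_source − pH_target) · V
acid = 3.8 · (7.3 − 5.3) · 20

152.0000 mEq


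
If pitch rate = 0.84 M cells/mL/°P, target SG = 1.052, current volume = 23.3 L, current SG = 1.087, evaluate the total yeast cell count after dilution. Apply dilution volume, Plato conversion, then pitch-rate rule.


V_w = V·((SG_c−1)/(SG_t−1)−1);  °P = 259 − 259/SG_t;  cells = rate·(V+V_w)·°P
V_w = 23.3·((1.087−1)/(1.052−1)−1) = 15.6827
V_final = 23.3 + 15.6827 = 38.9827
°P = 259 − 259/1.052 = 12.8023
cells = 0.84·38.9827·12.8023

419.2166 billion cells


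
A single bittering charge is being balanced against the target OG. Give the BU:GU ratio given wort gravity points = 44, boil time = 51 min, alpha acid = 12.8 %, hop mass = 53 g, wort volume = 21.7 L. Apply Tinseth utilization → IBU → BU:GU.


U = 1.65·0.000125^(GP/1000)·(1−e^(−0.04t))/4.15;  IBU = (α/100)·m·U·1000/V;  BU:GU = IBU/GP
U = 1.65·0.000125^(44/1000)·(1−e^(−0.04·51))/4.15 = 0.2329
IBU = (12.8/100)·53·0.2329·1000/21.7 = 72.8167
BU:GU = 72.8167/44

1.6549


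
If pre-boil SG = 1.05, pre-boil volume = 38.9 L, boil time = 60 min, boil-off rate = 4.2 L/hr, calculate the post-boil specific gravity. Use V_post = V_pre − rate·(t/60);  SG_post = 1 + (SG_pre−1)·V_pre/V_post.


V_post = 38.9 − 4.2·(60/60) = 34.7000
SG_post = 1 + (1.05 − 1)·38.9/34.7000

1.0561


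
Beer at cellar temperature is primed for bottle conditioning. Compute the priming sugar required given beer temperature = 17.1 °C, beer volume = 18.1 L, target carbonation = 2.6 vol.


residual = 14.695·(0.01821 + 0.09011·e^(−0.04·T));  sugar = (target − residual)·4.0·V
residual = 14.695·(0.01821 + 0.09011·e^(−0.04·17.1)) = 0.9358
sugar = (2.6 − 0.9358)·4.0·18.1

120.4907 g


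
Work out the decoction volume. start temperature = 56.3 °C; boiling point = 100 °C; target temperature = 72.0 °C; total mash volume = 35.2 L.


V_dec = V_total·(T_target − T_start)/(T_boil − T_start)
V_dec = 35.2·(72.0 − 56.3)/(100 − 56.3)

12.6462 L


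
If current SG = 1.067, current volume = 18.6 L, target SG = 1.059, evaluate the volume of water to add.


V_water = V·((SG_curr − 1)/(SG_target − 1) − 1)
V_water = 18.6·((1.067 − 1)/(1.059 − 1) − 1)

2.5220 L


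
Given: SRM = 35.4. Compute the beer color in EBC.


EBC = SRM · 1.97
EBC = 35.4 · 1.97

69.7380 EBC


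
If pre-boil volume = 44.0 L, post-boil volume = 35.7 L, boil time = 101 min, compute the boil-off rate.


rate = (V_pre − V_post) / (t_min/60)
rate = (44.0 − 35.7) / (101/60)

4.9307 L/hr


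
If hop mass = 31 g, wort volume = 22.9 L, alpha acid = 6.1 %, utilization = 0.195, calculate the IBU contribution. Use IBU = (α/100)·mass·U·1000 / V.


IBU = (6.1/100)·31·0.195·1000 / 22.9

16.1024 IBU


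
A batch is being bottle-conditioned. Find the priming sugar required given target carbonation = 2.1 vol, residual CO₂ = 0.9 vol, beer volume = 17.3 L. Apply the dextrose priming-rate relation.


sugar = (target − residual)·4.0·V
sugar = (2.1 − 0.9)·4.0·17.3

83.0400 g


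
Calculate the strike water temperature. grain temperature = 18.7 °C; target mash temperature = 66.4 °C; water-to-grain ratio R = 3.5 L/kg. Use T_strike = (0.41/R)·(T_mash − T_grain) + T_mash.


T_strike = (0.41/3.5)·(66.4 − 18.7) + 66.4

71.9877 °C


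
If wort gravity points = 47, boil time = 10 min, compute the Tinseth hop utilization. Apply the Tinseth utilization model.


U = 1.65·0.000125^(GP/1000) · (1 − e^(−0.04·t))/4.15
bigness = 1.65·0.000125^(47/1000) = 1.0815
boil_factor = (1 − e^(−0.04·10))/4.15 = 0.0794
U = 1.0815 · 0.0794

0.0859


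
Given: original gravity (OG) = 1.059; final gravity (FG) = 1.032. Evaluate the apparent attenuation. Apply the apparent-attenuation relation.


AA = (OG − FG)/(OG − 1) · 100
AA = (1.059 − 1.032)/(1.059 − 1) · 100

45.7627 %


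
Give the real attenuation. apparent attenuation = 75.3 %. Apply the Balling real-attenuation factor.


RA = AA · 0.8192
RA = 75.3 · 0.8192

61.6858 %


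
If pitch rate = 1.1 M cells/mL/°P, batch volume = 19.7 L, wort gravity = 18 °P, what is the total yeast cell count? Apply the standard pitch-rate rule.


cells (billions) = rate · V_L · °P
cells = 1.1 · 19.7 · 18

390.0600 billion cells


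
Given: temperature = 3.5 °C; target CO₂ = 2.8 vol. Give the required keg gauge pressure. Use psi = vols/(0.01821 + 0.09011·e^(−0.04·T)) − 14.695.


psi = 2.8/(0.01821 + 0.09011·e^(−0.04·3.5)) − 14.695

14.3062 psi


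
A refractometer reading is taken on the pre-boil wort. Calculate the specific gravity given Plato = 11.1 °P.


SG = 259/(259 − P)
SG = 259/(259 − 11.1)

1.0448


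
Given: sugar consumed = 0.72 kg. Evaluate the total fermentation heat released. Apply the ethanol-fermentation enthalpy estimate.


Q = m_sugar · 590 kJ/kg
Q = 0.72 · 590

424.8000 kJ


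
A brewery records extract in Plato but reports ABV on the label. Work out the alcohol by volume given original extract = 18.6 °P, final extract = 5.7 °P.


SG = 259/(259 − P);  ABV = (OG − FG)·131.25
OG = 259/(259 − 18.6) = 1.0774
FG = 259/(259 − 5.7) = 1.0225
ABV = (1.0774 − 1.0225)·131.25

7.2014 % ABV


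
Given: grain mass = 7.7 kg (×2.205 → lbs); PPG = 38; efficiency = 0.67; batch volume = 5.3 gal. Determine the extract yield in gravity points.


points = lbs × PPG × eff / vol
lbs = 7.7 × 2.205 = 16.9785
points = 16.9785 × 38 × 0.67 / 5.3

81.5609 points


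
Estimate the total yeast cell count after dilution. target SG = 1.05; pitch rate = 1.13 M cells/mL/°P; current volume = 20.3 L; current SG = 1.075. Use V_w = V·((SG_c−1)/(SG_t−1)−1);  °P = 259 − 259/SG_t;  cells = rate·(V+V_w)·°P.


V_w = 20.3·((1.075−1)/(1.05−1)−1) = 10.1500
V_final = 20.3 + 10.1500 = 30.4500
°P = 259 − 259/1.05 = 12.3333
cells = 1.13·30.4500·12.3333

424.3715 billion cells


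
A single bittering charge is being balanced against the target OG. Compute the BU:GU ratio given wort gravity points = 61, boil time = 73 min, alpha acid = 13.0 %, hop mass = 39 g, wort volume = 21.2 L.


U = 1.65·0.000125^(GP/1000)·(1−e^(−0.04t))/4.15;  IBU = (α/100)·m·U·1000/V;  BU:GU = IBU/GP
U = 1.65·0.000125^(61/1000)·(1−e^(−0.04·73))/4.15 = 0.2174
IBU = (13.0/100)·39·0.2174·1000/21.2 = 51.9925
BU:GU = 51.9925/61

0.8523
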